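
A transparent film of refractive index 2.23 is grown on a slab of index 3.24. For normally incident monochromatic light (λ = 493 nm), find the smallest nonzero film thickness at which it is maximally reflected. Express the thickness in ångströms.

1105 Å

At the upper boundary (n = 1.0 to n = 2.23) the reflected ray undergoes a half-wave phase shift.
At the lower boundary (n = 2.23 to n = 3.24) the reflected ray undergoes a half-wave phase shift.
The two reflections carry the same phase change, so no net offset.
For maximum reflection here: 2 n t = m λ.
Minimum nonzero at m = 1: t = λ / (2 n) = 493 / (2 × 2.23) = 111 nm.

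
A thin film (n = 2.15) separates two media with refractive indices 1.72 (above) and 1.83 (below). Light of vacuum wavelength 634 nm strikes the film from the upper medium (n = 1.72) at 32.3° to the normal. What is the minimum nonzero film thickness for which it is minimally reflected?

At the upper boundary (n = 1.72 to n = 2.15) the reflected ray undergoes a half-wave phase shift.
Bottom surface (2.15 → 1.83): reflection off a lower-index medium gives no phase shift.
Net: one phase inversion between the two reflected rays.
So the condition for destructive reflection is 2 n t cos θ_r = m λ.
Snell's law: 1.72 sin 32.3° = 2.15 sin θ_r → sin θ_r = 0.427, cos θ_r = 0.904.
Minimum nonzero at m = 1: t = λ / (2 n cos θ_r) = 634 / (2 × 2.15 × 0.904) = 163 nm.

163 nm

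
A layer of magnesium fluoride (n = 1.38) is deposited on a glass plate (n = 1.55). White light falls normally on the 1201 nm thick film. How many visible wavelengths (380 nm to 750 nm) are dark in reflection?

5

Top surface (1.0 → 1.38): reflection off a higher-index medium gives a half-wave phase shift.
At the lower boundary (n = 1.38 to n = 1.55) the reflected ray undergoes a half-wave phase shift.
Zero or two π shifts → no net half-wave offset.
For minimum reflection here: 2 n t = (m + ½) λ.
λ = 2 n t / (m + ½) = 3315 / (m + ½) nm.
m=3: 947 nm (IR); m=4: 737 nm (visible); m=5: 603 nm (visible); m=6: 510 nm (visible); m=7: 442 nm (visible); m=8: 390 nm (visible); m=9: 349 nm (UV).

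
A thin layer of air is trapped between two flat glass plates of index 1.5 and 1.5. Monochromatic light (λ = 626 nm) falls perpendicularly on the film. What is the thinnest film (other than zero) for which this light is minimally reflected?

Top surface (1.5 → 1.0): reflection off a lower-index medium gives no phase shift.
Bottom surface (1.0 → 1.5): reflection off a higher-index medium gives a half-wave phase shift.
The two reflections differ by half a wavelength.
With one net inversion, destructive interference in reflection requires 2 n t = m λ.
Minimum nonzero at m = 1: t = λ / (2 n) = 626 / (2 × 1.0) = 313 nm.

313 nm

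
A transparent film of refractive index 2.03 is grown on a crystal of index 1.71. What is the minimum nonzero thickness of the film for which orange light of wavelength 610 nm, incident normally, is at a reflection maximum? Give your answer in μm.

Top surface (1.0 → 2.03): reflection off a higher-index medium gives a half-wave phase shift.
Bottom surface (2.03 → 1.71): reflection off a lower-index medium gives no phase shift.
Exactly one π shift → a net half-wave offset.
With one net inversion, constructive interference in reflection requires 2 n t = (m + ½) λ.
Minimum at m = 0: t = λ / (4 n) = 610 / (4 × 2.03) = 75.1 nm.

0.0751 μm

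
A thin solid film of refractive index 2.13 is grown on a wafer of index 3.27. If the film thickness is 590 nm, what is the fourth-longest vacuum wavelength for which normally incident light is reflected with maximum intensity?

628 nm

Top surface (1.0 → 2.13): reflection off a higher-index medium gives a half-wave phase shift.
Bottom surface (2.13 → 3.27): reflection off a higher-index medium gives a half-wave phase shift.
Net: no relative phase inversion (both shifts match).
With no net inversion, constructive interference in reflection requires 2 n t = m λ.
λ = 2 n t / m. The fourth-longest wavelength is m = 4: λ = 2 × 2.13 × 590 / 4.00 = 628 nm.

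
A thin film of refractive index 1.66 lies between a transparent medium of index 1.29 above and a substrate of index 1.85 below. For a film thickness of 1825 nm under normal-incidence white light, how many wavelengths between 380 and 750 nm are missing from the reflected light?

8

Top surface (1.29 → 1.66): reflection off a higher-index medium gives a half-wave phase shift.
At the lower boundary (n = 1.66 to n = 1.85) the reflected ray undergoes a half-wave phase shift.
Net: no relative phase inversion (both shifts match).
With no net inversion, destructive interference in reflection requires 2 n t = (m + ½) λ.
λ = 2 n t / (m + ½) = 6059 / (m + ½) nm.
m=7: 808 nm (IR); m=8: 713 nm (visible); m=9: 638 nm (visible); m=10: 577 nm (visible); m=11: 527 nm (visible); m=12: 485 nm (visible); m=13: 449 nm (visible); m=14: 418 nm (visible); m=15: 391 nm (visible); m=16: 367 nm (UV).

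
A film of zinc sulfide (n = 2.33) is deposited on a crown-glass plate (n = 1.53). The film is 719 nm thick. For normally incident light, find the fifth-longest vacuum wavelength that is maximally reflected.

745 nm

At the upper boundary (n = 1.0 to n = 2.33) the reflected ray undergoes a half-wave phase shift.
Ray reflecting at the bottom interface goes from n = 2.33 toward n = 1.53: no phase shift.
Exactly one π shift → a net half-wave offset.
For strong reflection here: 2 n t = (m + ½) λ.
λ = 2 n t / (m + ½). The fifth-longest wavelength is m = 4: λ = 2 × 2.33 × 719 / 4.50 = 745 nm.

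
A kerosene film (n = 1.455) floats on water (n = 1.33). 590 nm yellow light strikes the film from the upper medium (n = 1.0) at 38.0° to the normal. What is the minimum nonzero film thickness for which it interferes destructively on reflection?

224 nm

Ray reflecting at the top interface goes from n = 1.0 toward n = 1.455: a half-wave phase shift.
Ray reflecting at the bottom interface goes from n = 1.455 toward n = 1.33: no phase shift.
The two reflections differ by half a wavelength.
With one net inversion, destructive interference in reflection requires 2 n t cos θ_r = m λ.
Snell's law: 1.0 sin 38.0° = 1.455 sin θ_r → sin θ_r = 0.423, cos θ_r = 0.906.
Minimum nonzero at m = 1: t = λ / (2 n cos θ_r) = 590 / (2 × 1.455 × 0.906) = 224 nm.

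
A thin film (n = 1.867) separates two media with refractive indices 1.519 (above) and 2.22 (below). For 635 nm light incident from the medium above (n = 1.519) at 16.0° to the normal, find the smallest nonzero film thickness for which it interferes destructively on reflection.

At the upper boundary (n = 1.519 to n = 1.867) the reflected ray undergoes a half-wave phase shift.
Bottom surface (1.867 → 2.22): reflection off a higher-index medium gives a half-wave phase shift.
Net: no relative phase inversion (both shifts match).
For minimum reflection here: 2 n t cos θ_r = (m + ½) λ.
Snell's law: 1.519 sin 16.0° = 1.867 sin θ_r → sin θ_r = 0.224, cos θ_r = 0.975.
Minimum at m = 0: t = λ / (4 n cos θ_r) = 635 / (4 × 1.867 × 0.975) = 87.3 nm.

87.3 nm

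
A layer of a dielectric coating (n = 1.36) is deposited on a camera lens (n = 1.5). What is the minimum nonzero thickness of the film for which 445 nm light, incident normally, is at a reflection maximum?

Ray reflecting at the top interface goes from n = 1.0 toward n = 1.36: a half-wave phase shift.
At the lower boundary (n = 1.36 to n = 1.5) the reflected ray undergoes a half-wave phase shift.
Net: no relative phase inversion (both shifts match).
With no net inversion, constructive interference in reflection requires 2 n t = m λ.
Minimum nonzero at m = 1: t = λ / (2 n) = 445 / (2 × 1.36) = 164 nm.

164 nm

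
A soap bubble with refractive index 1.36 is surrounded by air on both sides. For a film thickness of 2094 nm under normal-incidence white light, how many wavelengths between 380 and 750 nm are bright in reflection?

7

Top surface (1.0 → 1.36): reflection off a higher-index medium gives a half-wave phase shift.
Bottom surface (1.36 → 1.0): reflection off a lower-index medium gives no phase shift.
The two reflections differ by half a wavelength.
For bright reflection here: 2 n t = (m + ½) λ.
λ = 2 n t / (m + ½) = 5696 / (m + ½) nm.
m=7: 759 nm (IR); m=8: 670 nm (visible); m=9: 600 nm (visible); m=10: 542 nm (visible); m=11: 495 nm (visible); m=12: 456 nm (visible); m=13: 422 nm (visible); m=14: 393 nm (visible); m=15: 367 nm (UV).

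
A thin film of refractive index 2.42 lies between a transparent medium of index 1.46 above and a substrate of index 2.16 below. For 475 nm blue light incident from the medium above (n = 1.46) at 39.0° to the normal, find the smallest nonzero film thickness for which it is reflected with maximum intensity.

53.0 nm

Ray reflecting at the top interface goes from n = 1.46 toward n = 2.42: a half-wave phase shift.
At the lower boundary (n = 2.42 to n = 2.16) the reflected ray undergoes no phase shift.
The two reflections differ by half a wavelength.
For bright reflection here: 2 n t cos θ_r = (m + ½) λ.
Snell's law: 1.46 sin 39.0° = 2.42 sin θ_r → sin θ_r = 0.380, cos θ_r = 0.925.
Minimum at m = 0: t = λ / (4 n cos θ_r) = 475 / (4 × 2.42 × 0.925) = 53.0 nm.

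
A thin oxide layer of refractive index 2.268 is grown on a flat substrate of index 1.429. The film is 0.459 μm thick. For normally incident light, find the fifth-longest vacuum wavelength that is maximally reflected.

Top surface (1.0 → 2.268): reflection off a higher-index medium gives a half-wave phase shift.
At the lower boundary (n = 2.268 to n = 1.429) the reflected ray undergoes no phase shift.
Net: one phase inversion between the two reflected rays.
So the condition for constructive reflection is 2 n t = (m + ½) λ.
λ = 2 n t / (m + ½). The fifth-longest wavelength is m = 4: λ = 2 × 2.268 × 459 / 4.50 = 463 nm.

463 nm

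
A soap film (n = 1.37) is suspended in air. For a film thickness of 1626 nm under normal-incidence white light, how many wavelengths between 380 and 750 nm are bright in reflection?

6

Ray reflecting at the top interface goes from n = 1.0 toward n = 1.37: a half-wave phase shift.
Ray reflecting at the bottom interface goes from n = 1.37 toward n = 1.0: no phase shift.
Net: one phase inversion between the two reflected rays.
With one net inversion, constructive interference in reflection requires 2 n t = (m + ½) λ.
λ = 2 n t / (m + ½) = 4455 / (m + ½) nm.
m=5: 810 nm (IR); m=6: 685 nm (visible); m=7: 594 nm (visible); m=8: 524 nm (visible); m=9: 469 nm (visible); m=10: 424 nm (visible); m=11: 387 nm (visible); m=12: 356 nm (UV).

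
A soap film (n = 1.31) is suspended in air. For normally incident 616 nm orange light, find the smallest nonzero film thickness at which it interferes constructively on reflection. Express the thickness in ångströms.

1176 Å

Top surface (1.0 → 1.31): reflection off a higher-index medium gives a half-wave phase shift.
Bottom surface (1.31 → 1.0): reflection off a lower-index medium gives no phase shift.
Net: one phase inversion between the two reflected rays.
For bright reflection here: 2 n t = (m + ½) λ.
Minimum at m = 0: t = λ / (4 n) = 616 / (4 × 1.31) = 118 nm.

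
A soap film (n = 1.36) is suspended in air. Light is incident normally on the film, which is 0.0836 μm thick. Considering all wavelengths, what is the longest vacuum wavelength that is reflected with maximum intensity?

At the upper boundary (n = 1.0 to n = 1.36) the reflected ray undergoes a half-wave phase shift.
Bottom surface (1.36 → 1.0): reflection off a lower-index medium gives no phase shift.
The two reflections differ by half a wavelength.
So the condition for constructive reflection is 2 n t = (m + ½) λ.
λ = 2 n t / (m + ½). The longest wavelength is m = 0: λ = 2 × 1.36 × 83.6 / 0.500 = 455 nm.

455 nm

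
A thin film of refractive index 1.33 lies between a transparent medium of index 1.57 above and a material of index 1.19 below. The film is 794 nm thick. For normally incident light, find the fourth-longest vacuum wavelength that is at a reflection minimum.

Top surface (1.57 → 1.33): reflection off a lower-index medium gives no phase shift.
Ray reflecting at the bottom interface goes from n = 1.33 toward n = 1.19: no phase shift.
Net: no relative phase inversion (both shifts match).
For weak reflection here: 2 n t = (m + ½) λ.
λ = 2 n t / (m + ½). The fourth-longest wavelength is m = 3: λ = 2 × 1.33 × 794 / 3.50 = 603 nm.

603 nm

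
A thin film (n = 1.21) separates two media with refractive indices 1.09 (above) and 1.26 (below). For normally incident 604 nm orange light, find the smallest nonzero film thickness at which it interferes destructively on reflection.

Ray reflecting at the top interface goes from n = 1.09 toward n = 1.21: a half-wave phase shift.
Bottom surface (1.21 → 1.26): reflection off a higher-index medium gives a half-wave phase shift.
Net: no relative phase inversion (both shifts match).
For dark reflection here: 2 n t = (m + ½) λ.
Minimum at m = 0: t = λ / (4 n) = 604 / (4 × 1.21) = 125 nm.

125 nm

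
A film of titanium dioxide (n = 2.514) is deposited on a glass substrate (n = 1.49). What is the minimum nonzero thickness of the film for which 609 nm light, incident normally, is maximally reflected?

60.6 nm

Ray reflecting at the top interface goes from n = 1.0 toward n = 2.514: a half-wave phase shift.
At the lower boundary (n = 2.514 to n = 1.49) the reflected ray undergoes no phase shift.
The two reflections differ by half a wavelength.
So the condition for constructive reflection is 2 n t = (m + ½) λ.
Minimum at m = 0: t = λ / (4 n) = 609 / (4 × 2.514) = 60.6 nm.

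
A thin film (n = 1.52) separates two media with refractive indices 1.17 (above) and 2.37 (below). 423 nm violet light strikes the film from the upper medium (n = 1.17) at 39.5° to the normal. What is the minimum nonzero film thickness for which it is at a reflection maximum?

160 nm

Ray reflecting at the top interface goes from n = 1.17 toward n = 1.52: a half-wave phase shift.
Bottom surface (1.52 → 2.37): reflection off a higher-index medium gives a half-wave phase shift.
Zero or two π shifts → no net half-wave offset.
With no net inversion, constructive interference in reflection requires 2 n t cos θ_r = m λ.
Snell's law: 1.17 sin 39.5° = 1.52 sin θ_r → sin θ_r = 0.490, cos θ_r = 0.872.
Minimum nonzero at m = 1: t = λ / (2 n cos θ_r) = 423 / (2 × 1.52 × 0.872) = 160 nm.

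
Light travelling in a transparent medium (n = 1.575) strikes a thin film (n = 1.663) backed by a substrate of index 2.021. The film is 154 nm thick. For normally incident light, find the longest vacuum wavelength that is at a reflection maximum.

Top surface (1.575 → 1.663): reflection off a higher-index medium gives a half-wave phase shift.
Bottom surface (1.663 → 2.021): reflection off a higher-index medium gives a half-wave phase shift.
Net: no relative phase inversion (both shifts match).
For maximum reflection here: 2 n t = m λ.
λ = 2 n t / m. The longest wavelength is m = 1: λ = 2 × 1.663 × 154 / 1.00 = 512 nm.

512 nm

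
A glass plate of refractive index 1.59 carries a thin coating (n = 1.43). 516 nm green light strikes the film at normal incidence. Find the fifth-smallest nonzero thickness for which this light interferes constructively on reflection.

902 nm

Top surface (1.0 → 1.43): reflection off a higher-index medium gives a half-wave phase shift.
Ray reflecting at the bottom interface goes from n = 1.43 toward n = 1.59: a half-wave phase shift.
The two reflections carry the same phase change, so no net offset.
For bright reflection here: 2 n t = m λ.
The fifth-smallest nonzero thickness corresponds to m = 5: t = m λ / (2 n) = 5.00 × 516 / (2 × 1.43) = 902 nm.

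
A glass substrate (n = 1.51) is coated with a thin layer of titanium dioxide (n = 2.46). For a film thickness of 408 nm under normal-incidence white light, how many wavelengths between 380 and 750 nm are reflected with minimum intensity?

3

Ray reflecting at the top interface goes from n = 1.0 toward n = 2.46: a half-wave phase shift.
At the lower boundary (n = 2.46 to n = 1.51) the reflected ray undergoes no phase shift.
Net: one phase inversion between the two reflected rays.
So the condition for destructive reflection is 2 n t = m λ.
λ = 2 n t / m = 2007 / m nm.
m=2: 1004 nm (IR); m=3: 669 nm (visible); m=4: 502 nm (visible); m=5: 401 nm (visible); m=6: 335 nm (UV).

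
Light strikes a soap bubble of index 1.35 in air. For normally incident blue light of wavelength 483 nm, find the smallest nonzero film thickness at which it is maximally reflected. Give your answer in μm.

Ray reflecting at the top interface goes from n = 1.0 toward n = 1.35: a half-wave phase shift.
At the lower boundary (n = 1.35 to n = 1.0) the reflected ray undergoes no phase shift.
Exactly one π shift → a net half-wave offset.
With one net inversion, constructive interference in reflection requires 2 n t = (m + ½) λ.
Minimum at m = 0: t = λ / (4 n) = 483 / (4 × 1.35) = 89.4 nm.

0.0894 μm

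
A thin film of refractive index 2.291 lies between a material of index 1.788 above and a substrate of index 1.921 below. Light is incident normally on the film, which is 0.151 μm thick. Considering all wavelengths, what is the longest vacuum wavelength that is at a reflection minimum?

692 nm

Top surface (1.788 → 2.291): reflection off a higher-index medium gives a half-wave phase shift.
Bottom surface (2.291 → 1.921): reflection off a lower-index medium gives no phase shift.
Exactly one π shift → a net half-wave offset.
With one net inversion, destructive interference in reflection requires 2 n t = m λ.
λ = 2 n t / m. The longest wavelength is m = 1: λ = 2 × 2.291 × 151 / 1.00 = 692 nm.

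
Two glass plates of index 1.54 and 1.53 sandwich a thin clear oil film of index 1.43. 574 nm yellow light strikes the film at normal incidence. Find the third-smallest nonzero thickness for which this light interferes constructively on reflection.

502 nm

Top surface (1.54 → 1.43): reflection off a lower-index medium gives no phase shift.
Ray reflecting at the bottom interface goes from n = 1.43 toward n = 1.53: a half-wave phase shift.
Exactly one π shift → a net half-wave offset.
For strong reflection here: 2 n t = (m + ½) λ.
The third-smallest nonzero thickness corresponds to m = 2: t = (m + ½) λ / (2 n) = 2.50 × 574 / (2 × 1.43) = 502 nm.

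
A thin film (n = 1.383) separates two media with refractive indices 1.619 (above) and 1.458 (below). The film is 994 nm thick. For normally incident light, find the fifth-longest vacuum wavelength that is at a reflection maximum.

611 nm

At the upper boundary (n = 1.619 to n = 1.383) the reflected ray undergoes no phase shift.
Bottom surface (1.383 → 1.458): reflection off a higher-index medium gives a half-wave phase shift.
Net: one phase inversion between the two reflected rays.
With one net inversion, constructive interference in reflection requires 2 n t = (m + ½) λ.
λ = 2 n t / (m + ½). The fifth-longest wavelength is m = 4: λ = 2 × 1.383 × 994 / 4.50 = 611 nm.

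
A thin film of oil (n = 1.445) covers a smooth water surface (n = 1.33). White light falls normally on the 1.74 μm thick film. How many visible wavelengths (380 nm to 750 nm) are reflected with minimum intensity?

Top surface (1.0 → 1.445): reflection off a higher-index medium gives a half-wave phase shift.
Ray reflecting at the bottom interface goes from n = 1.445 toward n = 1.33: no phase shift.
Net: one phase inversion between the two reflected rays.
For minimum reflection here: 2 n t = m λ.
λ = 2 n t / m = 5029 / m nm.
m=6: 838 nm (IR); m=7: 718 nm (visible); m=8: 629 nm (visible); m=9: 559 nm (visible); m=10: 503 nm (visible); m=11: 457 nm (visible); m=12: 419 nm (visible); m=13: 387 nm (visible); m=14: 359 nm (UV).

7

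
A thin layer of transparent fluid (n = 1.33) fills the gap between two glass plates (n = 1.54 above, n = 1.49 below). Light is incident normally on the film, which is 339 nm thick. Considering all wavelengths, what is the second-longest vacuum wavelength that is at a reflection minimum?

451 nm

Ray reflecting at the top interface goes from n = 1.54 toward n = 1.33: no phase shift.
Bottom surface (1.33 → 1.49): reflection off a higher-index medium gives a half-wave phase shift.
Net: one phase inversion between the two reflected rays.
For weak reflection here: 2 n t = m λ.
λ = 2 n t / m. The second-longest wavelength is m = 2: λ = 2 × 1.33 × 339 / 2.00 = 451 nm.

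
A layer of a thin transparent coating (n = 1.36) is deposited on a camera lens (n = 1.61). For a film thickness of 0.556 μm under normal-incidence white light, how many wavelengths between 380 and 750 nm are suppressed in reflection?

At the upper boundary (n = 1.0 to n = 1.36) the reflected ray undergoes a half-wave phase shift.
Ray reflecting at the bottom interface goes from n = 1.36 toward n = 1.61: a half-wave phase shift.
Net: no relative phase inversion (both shifts match).
With no net inversion, destructive interference in reflection requires 2 n t = (m + ½) λ.
λ = 2 n t / (m + ½) = 1512 / (m + ½) nm.
m=1: 1008 nm (IR); m=2: 605 nm (visible); m=3: 432 nm (visible); m=4: 336 nm (UV).

2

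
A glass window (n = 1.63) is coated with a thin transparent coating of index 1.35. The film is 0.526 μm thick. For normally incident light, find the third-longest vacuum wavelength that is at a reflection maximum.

Ray reflecting at the top interface goes from n = 1.0 toward n = 1.35: a half-wave phase shift.
Ray reflecting at the bottom interface goes from n = 1.35 toward n = 1.63: a half-wave phase shift.
The two reflections carry the same phase change, so no net offset.
So the condition for constructive reflection is 2 n t = m λ.
λ = 2 n t / m. The third-longest wavelength is m = 3: λ = 2 × 1.35 × 526 / 3.00 = 473 nm.

473 nm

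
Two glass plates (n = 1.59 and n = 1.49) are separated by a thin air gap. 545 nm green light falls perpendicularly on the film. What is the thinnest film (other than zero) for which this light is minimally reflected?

273 nm

At the upper boundary (n = 1.59 to n = 1.0) the reflected ray undergoes no phase shift.
At the lower boundary (n = 1.0 to n = 1.49) the reflected ray undergoes a half-wave phase shift.
Exactly one π shift → a net half-wave offset.
With one net inversion, destructive interference in reflection requires 2 n t = m λ.
Minimum nonzero at m = 1: t = λ / (2 n) = 545 / (2 × 1.0) = 273 nm.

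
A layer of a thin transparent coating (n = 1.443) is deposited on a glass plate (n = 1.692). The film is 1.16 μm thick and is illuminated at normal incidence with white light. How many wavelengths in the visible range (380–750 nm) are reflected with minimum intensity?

5

At the upper boundary (n = 1.0 to n = 1.443) the reflected ray undergoes a half-wave phase shift.
Bottom surface (1.443 → 1.692): reflection off a higher-index medium gives a half-wave phase shift.
The two reflections carry the same phase change, so no net offset.
For weak reflection here: 2 n t = (m + ½) λ.
λ = 2 n t / (m + ½) = 3348 / (m + ½) nm.
m=3: 957 nm (IR); m=4: 744 nm (visible); m=5: 609 nm (visible); m=6: 515 nm (visible); m=7: 446 nm (visible); m=8: 394 nm (visible); m=9: 352 nm (UV).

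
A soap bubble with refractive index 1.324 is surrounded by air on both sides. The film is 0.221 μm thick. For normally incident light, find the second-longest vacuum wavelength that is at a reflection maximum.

390 nm

At the upper boundary (n = 1.0 to n = 1.324) the reflected ray undergoes a half-wave phase shift.
Bottom surface (1.324 → 1.0): reflection off a lower-index medium gives no phase shift.
The two reflections differ by half a wavelength.
So the condition for constructive reflection is 2 n t = (m + ½) λ.
λ = 2 n t / (m + ½). The second-longest wavelength is m = 1: λ = 2 × 1.324 × 221 / 1.50 = 390 nm.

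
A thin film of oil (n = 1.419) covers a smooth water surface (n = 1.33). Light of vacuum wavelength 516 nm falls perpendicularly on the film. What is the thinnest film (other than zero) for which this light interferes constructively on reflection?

90.9 nm

Ray reflecting at the top interface goes from n = 1.0 toward n = 1.419: a half-wave phase shift.
Ray reflecting at the bottom interface goes from n = 1.419 toward n = 1.33: no phase shift.
Exactly one π shift → a net half-wave offset.
For bright reflection here: 2 n t = (m + ½) λ.
Minimum at m = 0: t = λ / (4 n) = 516 / (4 × 1.419) = 90.9 nm.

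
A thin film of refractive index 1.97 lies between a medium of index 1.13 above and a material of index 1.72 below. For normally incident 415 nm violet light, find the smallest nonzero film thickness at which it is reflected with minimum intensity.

105 nm

Ray reflecting at the top interface goes from n = 1.13 toward n = 1.97: a half-wave phase shift.
At the lower boundary (n = 1.97 to n = 1.72) the reflected ray undergoes no phase shift.
Exactly one π shift → a net half-wave offset.
So the condition for destructive reflection is 2 n t = m λ.
Minimum nonzero at m = 1: t = λ / (2 n) = 415 / (2 × 1.97) = 105 nm.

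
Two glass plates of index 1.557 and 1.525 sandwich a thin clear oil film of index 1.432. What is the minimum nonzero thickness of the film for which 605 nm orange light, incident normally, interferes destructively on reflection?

Top surface (1.557 → 1.432): reflection off a lower-index medium gives no phase shift.
Bottom surface (1.432 → 1.525): reflection off a higher-index medium gives a half-wave phase shift.
Exactly one π shift → a net half-wave offset.
So the condition for destructive reflection is 2 n t = m λ.
Minimum nonzero at m = 1: t = λ / (2 n) = 605 / (2 × 1.432) = 211 nm.

211 nm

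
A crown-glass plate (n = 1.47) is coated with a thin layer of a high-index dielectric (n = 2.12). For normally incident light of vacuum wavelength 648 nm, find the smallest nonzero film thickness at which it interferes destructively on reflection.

153 nm

At the upper boundary (n = 1.0 to n = 2.12) the reflected ray undergoes a half-wave phase shift.
At the lower boundary (n = 2.12 to n = 1.47) the reflected ray undergoes no phase shift.
The two reflections differ by half a wavelength.
With one net inversion, destructive interference in reflection requires 2 n t = m λ.
Minimum nonzero at m = 1: t = λ / (2 n) = 648 / (2 × 2.12) = 153 nm.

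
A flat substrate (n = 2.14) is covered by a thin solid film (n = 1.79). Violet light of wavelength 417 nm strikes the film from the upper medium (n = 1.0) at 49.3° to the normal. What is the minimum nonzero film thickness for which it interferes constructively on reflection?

Ray reflecting at the top interface goes from n = 1.0 toward n = 1.79: a half-wave phase shift.
Ray reflecting at the bottom interface goes from n = 1.79 toward n = 2.14: a half-wave phase shift.
Zero or two π shifts → no net half-wave offset.
With no net inversion, constructive interference in reflection requires 2 n t cos θ_r = m λ.
Snell's law: 1.0 sin 49.3° = 1.79 sin θ_r → sin θ_r = 0.424, cos θ_r = 0.906.
Minimum nonzero at m = 1: t = λ / (2 n cos θ_r) = 417 / (2 × 1.79 × 0.906) = 129 nm.

129 nm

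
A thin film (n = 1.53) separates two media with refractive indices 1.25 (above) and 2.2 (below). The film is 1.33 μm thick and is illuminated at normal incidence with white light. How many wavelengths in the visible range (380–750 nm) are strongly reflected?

5

At the upper boundary (n = 1.25 to n = 1.53) the reflected ray undergoes a half-wave phase shift.
Bottom surface (1.53 → 2.2): reflection off a higher-index medium gives a half-wave phase shift.
The two reflections carry the same phase change, so no net offset.
With no net inversion, constructive interference in reflection requires 2 n t = m λ.
λ = 2 n t / m = 4070 / m nm.
m=5: 814 nm (IR); m=6: 678 nm (visible); m=7: 581 nm (visible); m=8: 509 nm (visible); m=9: 452 nm (visible); m=10: 407 nm (visible); m=11: 370 nm (UV).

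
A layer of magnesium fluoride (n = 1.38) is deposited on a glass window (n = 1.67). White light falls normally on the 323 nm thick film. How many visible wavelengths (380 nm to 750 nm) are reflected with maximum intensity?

At the upper boundary (n = 1.0 to n = 1.38) the reflected ray undergoes a half-wave phase shift.
Ray reflecting at the bottom interface goes from n = 1.38 toward n = 1.67: a half-wave phase shift.
The two reflections carry the same phase change, so no net offset.
So the condition for constructive reflection is 2 n t = m λ.
λ = 2 n t / m = 891 / m nm.
m=1: 891 nm (IR); m=2: 446 nm (visible); m=3: 297 nm (UV).

1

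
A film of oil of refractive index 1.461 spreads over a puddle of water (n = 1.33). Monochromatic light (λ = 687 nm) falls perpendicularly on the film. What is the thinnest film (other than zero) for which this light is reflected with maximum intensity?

Ray reflecting at the top interface goes from n = 1.0 toward n = 1.461: a half-wave phase shift.
Ray reflecting at the bottom interface goes from n = 1.461 toward n = 1.33: no phase shift.
Net: one phase inversion between the two reflected rays.
So the condition for constructive reflection is 2 n t = (m + ½) λ.
Minimum at m = 0: t = λ / (4 n) = 687 / (4 × 1.461) = 118 nm.

118 nm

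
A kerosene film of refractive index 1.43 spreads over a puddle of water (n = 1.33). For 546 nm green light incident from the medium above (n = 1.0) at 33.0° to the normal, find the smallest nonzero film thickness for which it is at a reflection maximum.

103 nm

At the upper boundary (n = 1.0 to n = 1.43) the reflected ray undergoes a half-wave phase shift.
Bottom surface (1.43 → 1.33): reflection off a lower-index medium gives no phase shift.
Net: one phase inversion between the two reflected rays.
So the condition for constructive reflection is 2 n t cos θ_r = (m + ½) λ.
Snell's law: 1.0 sin 33.0° = 1.43 sin θ_r → sin θ_r = 0.381, cos θ_r = 0.925.
Minimum at m = 0: t = λ / (4 n cos θ_r) = 546 / (4 × 1.43 × 0.925) = 103 nm.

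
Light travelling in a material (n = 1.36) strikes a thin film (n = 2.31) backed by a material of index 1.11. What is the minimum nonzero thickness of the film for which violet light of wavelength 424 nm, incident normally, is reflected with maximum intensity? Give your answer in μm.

0.0459 μm

At the upper boundary (n = 1.36 to n = 2.31) the reflected ray undergoes a half-wave phase shift.
At the lower boundary (n = 2.31 to n = 1.11) the reflected ray undergoes no phase shift.
The two reflections differ by half a wavelength.
For maximum reflection here: 2 n t = (m + ½) λ.
Minimum at m = 0: t = λ / (4 n) = 424 / (4 × 2.31) = 45.9 nm.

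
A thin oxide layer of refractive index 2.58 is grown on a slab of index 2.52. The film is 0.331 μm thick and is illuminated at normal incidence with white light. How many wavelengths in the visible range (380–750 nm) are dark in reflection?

Top surface (1.0 → 2.58): reflection off a higher-index medium gives a half-wave phase shift.
Ray reflecting at the bottom interface goes from n = 2.58 toward n = 2.52: no phase shift.
The two reflections differ by half a wavelength.
So the condition for destructive reflection is 2 n t = m λ.
λ = 2 n t / m = 1708 / m nm.
m=2: 854 nm (IR); m=3: 569 nm (visible); m=4: 427 nm (visible); m=5: 342 nm (UV).

2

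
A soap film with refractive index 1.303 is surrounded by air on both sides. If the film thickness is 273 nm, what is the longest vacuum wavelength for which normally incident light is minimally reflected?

711 nm

At the upper boundary (n = 1.0 to n = 1.303) the reflected ray undergoes a half-wave phase shift.
Ray reflecting at the bottom interface goes from n = 1.303 toward n = 1.0: no phase shift.
Exactly one π shift → a net half-wave offset.
So the condition for destructive reflection is 2 n t = m λ.
λ = 2 n t / m. The longest wavelength is m = 1: λ = 2 × 1.303 × 273 / 1.00 = 711 nm.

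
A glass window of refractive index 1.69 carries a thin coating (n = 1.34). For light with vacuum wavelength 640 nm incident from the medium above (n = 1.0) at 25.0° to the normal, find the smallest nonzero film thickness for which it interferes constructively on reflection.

252 nm

Top surface (1.0 → 1.34): reflection off a higher-index medium gives a half-wave phase shift.
Ray reflecting at the bottom interface goes from n = 1.34 toward n = 1.69: a half-wave phase shift.
Net: no relative phase inversion (both shifts match).
With no net inversion, constructive interference in reflection requires 2 n t cos θ_r = m λ.
Snell's law: 1.0 sin 25.0° = 1.34 sin θ_r → sin θ_r = 0.315, cos θ_r = 0.949.
Minimum nonzero at m = 1: t = λ / (2 n cos θ_r) = 640 / (2 × 1.34 × 0.949) = 252 nm.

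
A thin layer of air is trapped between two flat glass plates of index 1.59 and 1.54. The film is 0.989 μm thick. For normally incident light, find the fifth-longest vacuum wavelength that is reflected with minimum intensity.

At the upper boundary (n = 1.59 to n = 1.0) the reflected ray undergoes no phase shift.
At the lower boundary (n = 1.0 to n = 1.54) the reflected ray undergoes a half-wave phase shift.
Net: one phase inversion between the two reflected rays.
With one net inversion, destructive interference in reflection requires 2 n t = m λ.
λ = 2 n t / m. The fifth-longest wavelength is m = 5: λ = 2 × 1.0 × 989 / 5.00 = 396 nm.

396 nm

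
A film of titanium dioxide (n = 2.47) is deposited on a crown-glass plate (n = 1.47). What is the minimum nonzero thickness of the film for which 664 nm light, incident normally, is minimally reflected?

134 nm

Top surface (1.0 → 2.47): reflection off a higher-index medium gives a half-wave phase shift.
At the lower boundary (n = 2.47 to n = 1.47) the reflected ray undergoes no phase shift.
Net: one phase inversion between the two reflected rays.
For minimum reflection here: 2 n t = m λ.
Minimum nonzero at m = 1: t = λ / (2 n) = 664 / (2 × 2.47) = 134 nm.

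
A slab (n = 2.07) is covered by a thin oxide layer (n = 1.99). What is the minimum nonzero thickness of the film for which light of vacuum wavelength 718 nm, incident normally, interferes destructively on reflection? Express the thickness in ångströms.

Ray reflecting at the top interface goes from n = 1.0 toward n = 1.99: a half-wave phase shift.
At the lower boundary (n = 1.99 to n = 2.07) the reflected ray undergoes a half-wave phase shift.
Zero or two π shifts → no net half-wave offset.
With no net inversion, destructive interference in reflection requires 2 n t = (m + ½) λ.
Minimum at m = 0: t = λ / (4 n) = 718 / (4 × 1.99) = 90.2 nm.

902 Å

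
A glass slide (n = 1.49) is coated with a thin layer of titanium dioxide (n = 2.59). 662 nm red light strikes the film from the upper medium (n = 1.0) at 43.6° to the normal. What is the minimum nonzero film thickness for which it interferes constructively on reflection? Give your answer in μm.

At the upper boundary (n = 1.0 to n = 2.59) the reflected ray undergoes a half-wave phase shift.
Bottom surface (2.59 → 1.49): reflection off a lower-index medium gives no phase shift.
Exactly one π shift → a net half-wave offset.
For maximum reflection here: 2 n t cos θ_r = (m + ½) λ.
Snell's law: 1.0 sin 43.6° = 2.59 sin θ_r → sin θ_r = 0.266, cos θ_r = 0.964.
Minimum at m = 0: t = λ / (4 n cos θ_r) = 662 / (4 × 2.59 × 0.964) = 66.3 nm.

0.0663 μm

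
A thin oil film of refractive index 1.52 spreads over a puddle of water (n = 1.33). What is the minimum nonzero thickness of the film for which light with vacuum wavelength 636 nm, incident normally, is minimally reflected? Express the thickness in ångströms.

Top surface (1.0 → 1.52): reflection off a higher-index medium gives a half-wave phase shift.
Bottom surface (1.52 → 1.33): reflection off a lower-index medium gives no phase shift.
Exactly one π shift → a net half-wave offset.
So the condition for destructive reflection is 2 n t = m λ.
Minimum nonzero at m = 1: t = λ / (2 n) = 636 / (2 × 1.52) = 209 nm.

2092 Å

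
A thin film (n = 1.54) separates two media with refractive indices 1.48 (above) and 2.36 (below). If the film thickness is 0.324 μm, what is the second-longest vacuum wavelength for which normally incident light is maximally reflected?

Top surface (1.48 → 1.54): reflection off a higher-index medium gives a half-wave phase shift.
At the lower boundary (n = 1.54 to n = 2.36) the reflected ray undergoes a half-wave phase shift.
Net: no relative phase inversion (both shifts match).
So the condition for constructive reflection is 2 n t = m λ.
λ = 2 n t / m. The second-longest wavelength is m = 2: λ = 2 × 1.54 × 324 / 2.00 = 499 nm.

499 nm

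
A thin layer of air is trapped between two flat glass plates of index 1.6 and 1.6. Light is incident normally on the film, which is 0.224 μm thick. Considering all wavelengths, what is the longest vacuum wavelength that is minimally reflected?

At the upper boundary (n = 1.6 to n = 1.0) the reflected ray undergoes no phase shift.
At the lower boundary (n = 1.0 to n = 1.6) the reflected ray undergoes a half-wave phase shift.
The two reflections differ by half a wavelength.
For minimum reflection here: 2 n t = m λ.
λ = 2 n t / m. The longest wavelength is m = 1: λ = 2 × 1.0 × 224 / 1.00 = 448 nm.

448 nm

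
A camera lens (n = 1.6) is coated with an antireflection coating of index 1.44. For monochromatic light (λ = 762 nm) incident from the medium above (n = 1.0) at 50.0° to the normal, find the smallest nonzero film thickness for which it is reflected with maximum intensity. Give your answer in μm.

Ray reflecting at the top interface goes from n = 1.0 toward n = 1.44: a half-wave phase shift.
Bottom surface (1.44 → 1.6): reflection off a higher-index medium gives a half-wave phase shift.
Net: no relative phase inversion (both shifts match).
With no net inversion, constructive interference in reflection requires 2 n t cos θ_r = m λ.
Snell's law: 1.0 sin 50.0° = 1.44 sin θ_r → sin θ_r = 0.532, cos θ_r = 0.847.
Minimum nonzero at m = 1: t = λ / (2 n cos θ_r) = 762 / (2 × 1.44 × 0.847) = 312 nm.

0.312 μm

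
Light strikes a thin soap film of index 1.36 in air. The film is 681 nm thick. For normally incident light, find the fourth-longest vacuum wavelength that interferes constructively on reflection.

Ray reflecting at the top interface goes from n = 1.0 toward n = 1.36: a half-wave phase shift.
Bottom surface (1.36 → 1.0): reflection off a lower-index medium gives no phase shift.
Exactly one π shift → a net half-wave offset.
So the condition for constructive reflection is 2 n t = (m + ½) λ.
λ = 2 n t / (m + ½). The fourth-longest wavelength is m = 3: λ = 2 × 1.36 × 681 / 3.50 = 529 nm.

529 nm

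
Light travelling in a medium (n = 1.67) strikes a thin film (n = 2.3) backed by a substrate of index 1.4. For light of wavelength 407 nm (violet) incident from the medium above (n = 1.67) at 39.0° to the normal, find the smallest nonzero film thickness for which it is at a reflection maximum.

Ray reflecting at the top interface goes from n = 1.67 toward n = 2.3: a half-wave phase shift.
Bottom surface (2.3 → 1.4): reflection off a lower-index medium gives no phase shift.
Exactly one π shift → a net half-wave offset.
With one net inversion, constructive interference in reflection requires 2 n t cos θ_r = (m + ½) λ.
Snell's law: 1.67 sin 39.0° = 2.3 sin θ_r → sin θ_r = 0.457, cos θ_r = 0.889.
Minimum at m = 0: t = λ / (4 n cos θ_r) = 407 / (4 × 2.3 × 0.889) = 49.7 nm.

49.7 nm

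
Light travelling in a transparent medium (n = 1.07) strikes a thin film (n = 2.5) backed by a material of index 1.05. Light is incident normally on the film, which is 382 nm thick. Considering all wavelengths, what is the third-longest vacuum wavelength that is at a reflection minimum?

637 nm

At the upper boundary (n = 1.07 to n = 2.5) the reflected ray undergoes a half-wave phase shift.
At the lower boundary (n = 2.5 to n = 1.05) the reflected ray undergoes no phase shift.
Exactly one π shift → a net half-wave offset.
So the condition for destructive reflection is 2 n t = m λ.
λ = 2 n t / m. The third-longest wavelength is m = 3: λ = 2 × 2.5 × 382 / 3.00 = 637 nm.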